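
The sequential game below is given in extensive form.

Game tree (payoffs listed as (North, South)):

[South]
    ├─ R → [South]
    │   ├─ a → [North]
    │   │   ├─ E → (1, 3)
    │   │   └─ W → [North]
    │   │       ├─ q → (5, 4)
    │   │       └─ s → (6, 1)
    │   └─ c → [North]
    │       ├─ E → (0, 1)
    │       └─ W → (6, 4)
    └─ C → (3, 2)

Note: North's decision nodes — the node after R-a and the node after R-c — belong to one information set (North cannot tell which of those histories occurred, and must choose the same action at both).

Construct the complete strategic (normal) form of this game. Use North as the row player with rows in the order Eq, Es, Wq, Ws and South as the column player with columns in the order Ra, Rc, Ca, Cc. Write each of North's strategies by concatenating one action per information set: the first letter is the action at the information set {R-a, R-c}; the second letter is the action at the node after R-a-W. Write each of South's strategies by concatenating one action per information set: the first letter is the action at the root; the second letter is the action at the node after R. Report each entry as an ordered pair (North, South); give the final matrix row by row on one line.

Eq: (1,3) (0,1) (3,2) (3,2) | Es: (1,3) (0,1) (3,2) (3,2) | Wq: (5,4) (6,4) (3,2) (3,2) | Ws: (6,1) (6,4) (3,2) (3,2)

Row Eq: Ra→(1,3), Rc→(0,1), Ca→(3,2), Cc→(3,2)
Row Es: Ra→(1,3), Rc→(0,1), Ca→(3,2), Cc→(3,2)
Row Wq: Ra→(5,4), Rc→(6,4), Ca→(3,2), Cc→(3,2)
Row Ws: Ra→(6,1), Rc→(6,4), Ca→(3,2), Cc→(3,2)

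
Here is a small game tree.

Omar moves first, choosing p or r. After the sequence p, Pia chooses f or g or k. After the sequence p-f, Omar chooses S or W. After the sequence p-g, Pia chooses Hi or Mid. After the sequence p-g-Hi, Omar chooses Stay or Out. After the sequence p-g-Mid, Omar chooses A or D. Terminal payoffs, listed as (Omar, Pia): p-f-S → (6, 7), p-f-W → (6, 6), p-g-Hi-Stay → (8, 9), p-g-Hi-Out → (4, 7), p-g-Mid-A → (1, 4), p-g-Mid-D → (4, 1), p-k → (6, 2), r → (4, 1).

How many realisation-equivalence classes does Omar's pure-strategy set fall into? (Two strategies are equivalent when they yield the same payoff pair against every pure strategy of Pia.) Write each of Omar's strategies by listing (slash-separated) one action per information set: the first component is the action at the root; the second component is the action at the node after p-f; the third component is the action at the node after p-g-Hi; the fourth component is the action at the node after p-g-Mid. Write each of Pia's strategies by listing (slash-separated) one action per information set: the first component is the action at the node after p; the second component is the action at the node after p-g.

9

Omar has 16 pure strategies: p/S/Stay/A, p/S/Stay/D, p/S/Out/A, p/S/Out/D, p/W/Stay/A, p/W/Stay/D, p/W/Out/A, p/W/Out/D, r/S/Stay/A, r/S/Stay/D, r/S/Out/A, r/S/Out/D, r/W/Stay/A, r/W/Stay/D, r/W/Out/A, r/W/Out/D. Columns: f/Hi, f/Mid, g/Hi, g/Mid, k/Hi, k/Mid.
{p/S/Stay/A} → row (6,7) (6,7) (8,9) (1,4) (6,2) (6,2)
{p/S/Stay/D} → row (6,7) (6,7) (8,9) (4,1) (6,2) (6,2)
{p/S/Out/A} → row (6,7) (6,7) (4,7) (1,4) (6,2) (6,2)
{p/S/Out/D} → row (6,7) (6,7) (4,7) (4,1) (6,2) (6,2)
{p/W/Stay/A} → row (6,6) (6,6) (8,9) (1,4) (6,2) (6,2)
{p/W/Stay/D} → row (6,6) (6,6) (8,9) (4,1) (6,2) (6,2)
{p/W/Out/A} → row (6,6) (6,6) (4,7) (1,4) (6,2) (6,2)
{p/W/Out/D} → row (6,6) (6,6) (4,7) (4,1) (6,2) (6,2)
{r/S/Stay/A, r/S/Stay/D, r/S/Out/A, r/S/Out/D, r/W/Stay/A, r/W/Stay/D, r/W/Out/A, r/W/Out/D} → row (4,1) (4,1) (4,1) (4,1) (4,1) (4,1)
That's 9 distinct rows out of 16 strategies.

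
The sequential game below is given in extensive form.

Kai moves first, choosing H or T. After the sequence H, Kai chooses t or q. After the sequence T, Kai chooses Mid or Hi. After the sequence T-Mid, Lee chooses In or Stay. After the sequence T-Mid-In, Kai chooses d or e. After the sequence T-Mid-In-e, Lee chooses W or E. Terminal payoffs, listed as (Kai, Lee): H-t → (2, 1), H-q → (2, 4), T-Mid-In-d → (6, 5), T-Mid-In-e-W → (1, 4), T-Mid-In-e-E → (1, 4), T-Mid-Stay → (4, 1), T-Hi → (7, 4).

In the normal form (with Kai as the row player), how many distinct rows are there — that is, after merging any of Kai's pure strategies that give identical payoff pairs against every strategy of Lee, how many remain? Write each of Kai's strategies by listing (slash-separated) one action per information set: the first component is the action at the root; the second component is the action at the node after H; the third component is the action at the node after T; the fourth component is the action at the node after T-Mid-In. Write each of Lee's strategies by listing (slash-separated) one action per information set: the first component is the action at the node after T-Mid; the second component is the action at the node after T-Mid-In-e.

Kai has 16 pure strategies: H/t/Mid/d, H/t/Mid/e, H/t/Hi/d, H/t/Hi/e, H/q/Mid/d, H/q/Mid/e, H/q/Hi/d, H/q/Hi/e, T/t/Mid/d, T/t/Mid/e, T/t/Hi/d, T/t/Hi/e, T/q/Mid/d, T/q/Mid/e, T/q/Hi/d, T/q/Hi/e. Columns: In/W, In/E, Stay/W, Stay/E.
{H/t/Mid/d, H/t/Mid/e, H/t/Hi/d, H/t/Hi/e} → row (2,1) (2,1) (2,1) (2,1)
{H/q/Mid/d, H/q/Mid/e, H/q/Hi/d, H/q/Hi/e} → row (2,4) (2,4) (2,4) (2,4)
{T/t/Mid/d, T/q/Mid/d} → row (6,5) (6,5) (4,1) (4,1)
{T/t/Mid/e, T/q/Mid/e} → row (1,4) (1,4) (4,1) (4,1)
{T/t/Hi/d, T/t/Hi/e, T/q/Hi/d, T/q/Hi/e} → row (7,4) (7,4) (7,4) (7,4)
That's 5 distinct rows out of 16 strategies.

5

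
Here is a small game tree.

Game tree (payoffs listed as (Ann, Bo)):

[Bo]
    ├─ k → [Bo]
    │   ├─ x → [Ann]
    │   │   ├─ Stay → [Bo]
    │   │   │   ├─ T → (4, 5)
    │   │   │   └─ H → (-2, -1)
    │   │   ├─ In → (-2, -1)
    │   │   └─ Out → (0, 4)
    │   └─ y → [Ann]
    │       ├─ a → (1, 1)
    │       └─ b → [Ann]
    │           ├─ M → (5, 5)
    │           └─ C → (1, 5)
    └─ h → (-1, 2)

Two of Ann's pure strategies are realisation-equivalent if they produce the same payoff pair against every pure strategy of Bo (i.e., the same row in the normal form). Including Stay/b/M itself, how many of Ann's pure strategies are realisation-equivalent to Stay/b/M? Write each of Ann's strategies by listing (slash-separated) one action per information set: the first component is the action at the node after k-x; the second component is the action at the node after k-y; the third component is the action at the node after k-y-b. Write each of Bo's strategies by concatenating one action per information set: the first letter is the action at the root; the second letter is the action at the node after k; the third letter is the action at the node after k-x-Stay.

Row for Stay/b/M (columns kxT, kxH, kyT, kyH, hxT, hxH, hyT, hyH): (4,5) (-2,-1) (5,5) (5,5) (-1,2) (-1,2) (-1,2) (-1,2).
Every one of Ann's information sets is on the play path for some reply by Bo when Ann follows Stay/b/M.
Changing the action at any of them therefore changes at least one column, so only Stay/b/M itself gives this row.

1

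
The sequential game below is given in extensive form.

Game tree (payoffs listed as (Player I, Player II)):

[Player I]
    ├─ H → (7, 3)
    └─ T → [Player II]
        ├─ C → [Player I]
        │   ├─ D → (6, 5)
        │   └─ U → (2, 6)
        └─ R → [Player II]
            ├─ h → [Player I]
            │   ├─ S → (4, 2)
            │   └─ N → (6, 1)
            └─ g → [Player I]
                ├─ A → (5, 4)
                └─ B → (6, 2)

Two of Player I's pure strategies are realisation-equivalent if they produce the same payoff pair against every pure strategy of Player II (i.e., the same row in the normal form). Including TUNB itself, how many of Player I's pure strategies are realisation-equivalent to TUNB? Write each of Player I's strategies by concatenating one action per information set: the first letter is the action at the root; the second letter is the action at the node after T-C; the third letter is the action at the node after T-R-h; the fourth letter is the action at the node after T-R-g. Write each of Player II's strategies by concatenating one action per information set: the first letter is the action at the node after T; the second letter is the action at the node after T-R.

Row for TUNB (columns Ch, Cg, Rh, Rg): (2,6) (2,6) (6,1) (6,2).
Every one of Player I's information sets is on the play path for some reply by Player II when Player I follows TUNB.
Changing the action at any of them therefore changes at least one column, so only TUNB itself gives this row.

1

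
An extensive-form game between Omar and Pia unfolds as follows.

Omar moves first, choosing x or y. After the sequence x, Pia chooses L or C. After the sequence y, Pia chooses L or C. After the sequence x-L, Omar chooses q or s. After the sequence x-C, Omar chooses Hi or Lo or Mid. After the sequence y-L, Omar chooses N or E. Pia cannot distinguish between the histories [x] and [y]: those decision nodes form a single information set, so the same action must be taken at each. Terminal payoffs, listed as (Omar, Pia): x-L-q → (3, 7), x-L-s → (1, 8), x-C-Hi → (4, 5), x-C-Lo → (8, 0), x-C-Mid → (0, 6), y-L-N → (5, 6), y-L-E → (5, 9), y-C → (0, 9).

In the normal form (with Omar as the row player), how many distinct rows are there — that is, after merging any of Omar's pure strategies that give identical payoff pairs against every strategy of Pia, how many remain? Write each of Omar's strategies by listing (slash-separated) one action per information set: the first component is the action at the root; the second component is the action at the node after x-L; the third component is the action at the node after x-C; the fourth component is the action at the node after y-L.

Omar has 24 pure strategies: x/q/Hi/N, x/q/Hi/E, x/q/Lo/N, x/q/Lo/E, x/q/Mid/N, x/q/Mid/E, x/s/Hi/N, x/s/Hi/E, x/s/Lo/N, x/s/Lo/E, x/s/Mid/N, x/s/Mid/E, y/q/Hi/N, y/q/Hi/E, y/q/Lo/N, y/q/Lo/E, y/q/Mid/N, y/q/Mid/E, y/s/Hi/N, y/s/Hi/E, y/s/Lo/N, y/s/Lo/E, y/s/Mid/N, y/s/Mid/E. Columns: L, C.
{x/q/Hi/N, x/q/Hi/E} → row (3,7) (4,5)
{x/q/Lo/N, x/q/Lo/E} → row (3,7) (8,0)
{x/q/Mid/N, x/q/Mid/E} → row (3,7) (0,6)
{x/s/Hi/N, x/s/Hi/E} → row (1,8) (4,5)
{x/s/Lo/N, x/s/Lo/E} → row (1,8) (8,0)
{x/s/Mid/N, x/s/Mid/E} → row (1,8) (0,6)
{y/q/Hi/N, y/q/Lo/N, y/q/Mid/N, y/s/Hi/N, y/s/Lo/N, y/s/Mid/N} → row (5,6) (0,9)
{y/q/Hi/E, y/q/Lo/E, y/q/Mid/E, y/s/Hi/E, y/s/Lo/E, y/s/Mid/E} → row (5,9) (0,9)
That's 8 distinct rows out of 24 strategies.

8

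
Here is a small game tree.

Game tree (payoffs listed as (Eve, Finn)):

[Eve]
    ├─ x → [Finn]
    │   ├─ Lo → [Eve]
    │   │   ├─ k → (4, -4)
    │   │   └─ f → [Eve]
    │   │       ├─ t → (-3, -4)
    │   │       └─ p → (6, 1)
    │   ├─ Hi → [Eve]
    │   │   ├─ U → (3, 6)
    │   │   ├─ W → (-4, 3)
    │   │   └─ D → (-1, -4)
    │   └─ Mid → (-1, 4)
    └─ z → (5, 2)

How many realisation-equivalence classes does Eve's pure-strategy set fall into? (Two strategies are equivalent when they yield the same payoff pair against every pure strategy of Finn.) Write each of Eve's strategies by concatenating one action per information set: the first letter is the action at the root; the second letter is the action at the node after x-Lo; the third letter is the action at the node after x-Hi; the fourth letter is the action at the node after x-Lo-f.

Eve has 24 pure strategies: xkUt, xkUp, xkWt, xkWp, xkDt, xkDp, xfUt, xfUp, xfWt, xfWp, xfDt, xfDp, zkUt, zkUp, zkWt, zkWp, zkDt, zkDp, zfUt, zfUp, zfWt, zfWp, zfDt, zfDp. Columns: Lo, Hi, Mid.
{xkUt, xkUp} → row (4,-4) (3,6) (-1,4)
{xkWt, xkWp} → row (4,-4) (-4,3) (-1,4)
{xkDt, xkDp} → row (4,-4) (-1,-4) (-1,4)
{xfUt} → row (-3,-4) (3,6) (-1,4)
{xfUp} → row (6,1) (3,6) (-1,4)
{xfWt} → row (-3,-4) (-4,3) (-1,4)
{xfWp} → row (6,1) (-4,3) (-1,4)
{xfDt} → row (-3,-4) (-1,-4) (-1,4)
{xfDp} → row (6,1) (-1,-4) (-1,4)
{zkUt, zkUp, zkWt, zkWp, zkDt, zkDp, zfUt, zfUp, zfWt, zfWp, zfDt, zfDp} → row (5,2) (5,2) (5,2)
That's 10 distinct rows out of 24 strategies.

10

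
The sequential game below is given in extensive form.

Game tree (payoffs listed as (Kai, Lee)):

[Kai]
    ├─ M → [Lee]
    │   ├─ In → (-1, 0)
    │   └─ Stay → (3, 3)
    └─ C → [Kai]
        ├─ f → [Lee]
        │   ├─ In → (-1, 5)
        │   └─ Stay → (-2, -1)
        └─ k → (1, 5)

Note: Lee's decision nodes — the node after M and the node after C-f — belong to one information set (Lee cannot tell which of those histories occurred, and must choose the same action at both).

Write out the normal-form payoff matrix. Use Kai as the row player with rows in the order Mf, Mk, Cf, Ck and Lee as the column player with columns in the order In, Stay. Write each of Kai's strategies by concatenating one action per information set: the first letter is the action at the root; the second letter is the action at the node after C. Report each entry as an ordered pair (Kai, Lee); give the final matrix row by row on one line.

           In     Stay
  Mf   (-1,0)    (3,3)
  Mk   (-1,0)    (3,3)
  Cf   (-1,5)  (-2,-1)
  Ck    (1,5)    (1,5)

Mf: (-1,0) (3,3) | Mk: (-1,0) (3,3) | Cf: (-1,5) (-2,-1) | Ck: (1,5) (1,5)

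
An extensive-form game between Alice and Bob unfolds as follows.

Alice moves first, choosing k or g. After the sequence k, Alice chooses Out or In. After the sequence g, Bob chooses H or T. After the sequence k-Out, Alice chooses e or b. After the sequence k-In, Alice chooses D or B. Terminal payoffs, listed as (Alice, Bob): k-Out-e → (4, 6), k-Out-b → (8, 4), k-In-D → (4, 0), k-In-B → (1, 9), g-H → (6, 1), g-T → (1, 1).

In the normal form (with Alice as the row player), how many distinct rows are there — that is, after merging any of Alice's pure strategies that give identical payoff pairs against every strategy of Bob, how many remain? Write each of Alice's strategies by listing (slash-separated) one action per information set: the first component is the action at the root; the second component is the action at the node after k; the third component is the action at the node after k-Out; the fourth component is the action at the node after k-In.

Alice has 16 pure strategies: k/Out/e/D, k/Out/e/B, k/Out/b/D, k/Out/b/B, k/In/e/D, k/In/e/B, k/In/b/D, k/In/b/B, g/Out/e/D, g/Out/e/B, g/Out/b/D, g/Out/b/B, g/In/e/D, g/In/e/B, g/In/b/D, g/In/b/B. Columns: H, T.
{k/Out/e/D, k/Out/e/B} → row (4,6) (4,6)
{k/Out/b/D, k/Out/b/B} → row (8,4) (8,4)
{k/In/e/D, k/In/b/D} → row (4,0) (4,0)
{k/In/e/B, k/In/b/B} → row (1,9) (1,9)
{g/Out/e/D, g/Out/e/B, g/Out/b/D, g/Out/b/B, g/In/e/D, g/In/e/B, g/In/b/D, g/In/b/B} → row (6,1) (1,1)
That's 5 distinct rows out of 16 strategies.

5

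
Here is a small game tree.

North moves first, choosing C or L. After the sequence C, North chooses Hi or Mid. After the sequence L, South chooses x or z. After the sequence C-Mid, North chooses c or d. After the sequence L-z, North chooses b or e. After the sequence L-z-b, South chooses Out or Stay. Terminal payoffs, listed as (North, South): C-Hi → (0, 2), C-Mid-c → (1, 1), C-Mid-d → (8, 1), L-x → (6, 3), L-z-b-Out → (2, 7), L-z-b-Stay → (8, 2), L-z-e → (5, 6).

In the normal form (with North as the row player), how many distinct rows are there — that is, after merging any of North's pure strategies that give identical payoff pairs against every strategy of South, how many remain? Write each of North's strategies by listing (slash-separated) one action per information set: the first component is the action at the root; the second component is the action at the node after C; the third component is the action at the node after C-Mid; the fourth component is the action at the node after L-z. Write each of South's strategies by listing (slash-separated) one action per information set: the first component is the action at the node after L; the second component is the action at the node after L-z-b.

5

North has 16 pure strategies: C/Hi/c/b, C/Hi/c/e, C/Hi/d/b, C/Hi/d/e, C/Mid/c/b, C/Mid/c/e, C/Mid/d/b, C/Mid/d/e, L/Hi/c/b, L/Hi/c/e, L/Hi/d/b, L/Hi/d/e, L/Mid/c/b, L/Mid/c/e, L/Mid/d/b, L/Mid/d/e. Columns: x/Out, x/Stay, z/Out, z/Stay.
{C/Hi/c/b, C/Hi/c/e, C/Hi/d/b, C/Hi/d/e} → row (0,2) (0,2) (0,2) (0,2)
{C/Mid/c/b, C/Mid/c/e} → row (1,1) (1,1) (1,1) (1,1)
{C/Mid/d/b, C/Mid/d/e} → row (8,1) (8,1) (8,1) (8,1)
{L/Hi/c/b, L/Hi/d/b, L/Mid/c/b, L/Mid/d/b} → row (6,3) (6,3) (2,7) (8,2)
{L/Hi/c/e, L/Hi/d/e, L/Mid/c/e, L/Mid/d/e} → row (6,3) (6,3) (5,6) (5,6)
That's 5 distinct rows out of 16 strategies.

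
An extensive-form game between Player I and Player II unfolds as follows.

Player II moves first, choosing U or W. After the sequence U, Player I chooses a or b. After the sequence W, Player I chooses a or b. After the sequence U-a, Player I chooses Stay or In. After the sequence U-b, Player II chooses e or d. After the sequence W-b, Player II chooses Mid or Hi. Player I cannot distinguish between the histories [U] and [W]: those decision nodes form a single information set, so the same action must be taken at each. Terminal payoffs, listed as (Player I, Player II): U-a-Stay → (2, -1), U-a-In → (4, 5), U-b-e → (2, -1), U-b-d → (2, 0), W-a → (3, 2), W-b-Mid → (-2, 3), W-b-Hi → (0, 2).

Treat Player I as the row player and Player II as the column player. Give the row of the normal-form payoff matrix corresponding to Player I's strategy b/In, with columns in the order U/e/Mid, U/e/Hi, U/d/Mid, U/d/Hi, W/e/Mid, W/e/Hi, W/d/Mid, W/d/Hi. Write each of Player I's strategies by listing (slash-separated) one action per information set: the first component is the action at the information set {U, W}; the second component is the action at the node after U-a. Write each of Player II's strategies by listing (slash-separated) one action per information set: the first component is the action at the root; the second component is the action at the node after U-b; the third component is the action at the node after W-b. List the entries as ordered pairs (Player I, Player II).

vs U/e/Mid: Player II plays U → Player I plays b at [U] → Player II plays e at [U-b] → (2, -1)
vs U/e/Hi: Player II plays U → Player I plays b at [U] → Player II plays e at [U-b] → (2, -1)
vs U/d/Mid: Player II plays U → Player I plays b at [U] → Player II plays d at [U-b] → (2, 0)
vs U/d/Hi: Player II plays U → Player I plays b at [U] → Player II plays d at [U-b] → (2, 0)
vs W/e/Mid: Player II plays W → Player I plays b at [W] → Player II plays Mid at [W-b] → (-2, 3)
vs W/e/Hi: Player II plays W → Player I plays b at [W] → Player II plays Hi at [W-b] → (0, 2)
vs W/d/Mid: Player II plays W → Player I plays b at [W] → Player II plays Mid at [W-b] → (-2, 3)
vs W/d/Hi: Player II plays W → Player I plays b at [W] → Player II plays Hi at [W-b] → (0, 2)

(2,-1) (2,-1) (2,0) (2,0) (-2,3) (0,2) (-2,3) (0,2)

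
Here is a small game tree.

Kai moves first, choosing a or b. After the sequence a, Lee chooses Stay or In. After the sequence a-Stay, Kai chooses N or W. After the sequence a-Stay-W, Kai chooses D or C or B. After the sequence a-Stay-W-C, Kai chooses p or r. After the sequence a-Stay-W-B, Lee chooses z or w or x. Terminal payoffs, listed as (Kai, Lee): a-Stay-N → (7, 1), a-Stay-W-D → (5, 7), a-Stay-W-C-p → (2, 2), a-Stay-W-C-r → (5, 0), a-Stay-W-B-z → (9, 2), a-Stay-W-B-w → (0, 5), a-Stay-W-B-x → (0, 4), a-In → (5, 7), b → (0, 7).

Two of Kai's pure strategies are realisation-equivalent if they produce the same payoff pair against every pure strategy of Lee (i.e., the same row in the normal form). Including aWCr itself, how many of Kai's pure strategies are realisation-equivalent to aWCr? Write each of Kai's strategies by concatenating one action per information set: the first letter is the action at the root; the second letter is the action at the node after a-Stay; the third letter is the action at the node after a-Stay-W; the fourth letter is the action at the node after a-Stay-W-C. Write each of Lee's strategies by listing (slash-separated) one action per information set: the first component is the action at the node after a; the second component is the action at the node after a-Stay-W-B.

1

Row for aWCr (columns Stay/z, Stay/w, Stay/x, In/z, In/w, In/x): (5,0) (5,0) (5,0) (5,7) (5,7) (5,7).
Every one of Kai's information sets is on the play path for some reply by Lee when Kai follows aWCr.
Changing the action at any of them therefore changes at least one column, so only aWCr itself gives this row.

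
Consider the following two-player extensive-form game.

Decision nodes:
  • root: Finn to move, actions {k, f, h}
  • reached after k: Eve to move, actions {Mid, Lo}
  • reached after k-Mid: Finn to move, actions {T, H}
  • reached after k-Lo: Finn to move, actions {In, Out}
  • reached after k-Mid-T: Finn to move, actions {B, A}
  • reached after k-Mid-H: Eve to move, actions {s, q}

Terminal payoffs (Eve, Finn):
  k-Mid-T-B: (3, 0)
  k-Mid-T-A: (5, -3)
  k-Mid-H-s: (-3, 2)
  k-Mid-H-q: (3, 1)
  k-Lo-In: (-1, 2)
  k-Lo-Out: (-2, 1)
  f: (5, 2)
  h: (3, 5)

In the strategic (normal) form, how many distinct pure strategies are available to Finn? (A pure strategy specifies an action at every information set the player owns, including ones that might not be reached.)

24

Finn owns the root with actions {k, f, h} — three choices.
Finn owns the node after k-Mid with actions {T, H} — two choices.
Finn owns the node after k-Lo with actions {In, Out} — two choices.
Finn owns the node after k-Mid-T with actions {B, A} — two choices.
A pure strategy fixes one action at each information set independently, so the count is the product 3 × 2 × 2 × 2 = 24.
(For reference, Eve has 4 pure strategies, giving a 24×4 normal-form matrix.)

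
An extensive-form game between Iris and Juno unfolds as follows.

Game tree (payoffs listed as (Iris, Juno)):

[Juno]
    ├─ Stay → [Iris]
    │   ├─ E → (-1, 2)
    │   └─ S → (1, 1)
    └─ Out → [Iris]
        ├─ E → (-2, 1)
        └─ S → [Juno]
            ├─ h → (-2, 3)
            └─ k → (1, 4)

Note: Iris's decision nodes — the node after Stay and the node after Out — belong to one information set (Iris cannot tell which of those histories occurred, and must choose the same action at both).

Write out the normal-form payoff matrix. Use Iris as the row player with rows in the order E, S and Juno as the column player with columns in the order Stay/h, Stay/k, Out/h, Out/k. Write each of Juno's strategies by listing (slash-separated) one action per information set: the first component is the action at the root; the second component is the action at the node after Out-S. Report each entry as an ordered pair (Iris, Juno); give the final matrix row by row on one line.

       Stay/h   Stay/k    Out/h    Out/k
   E   (-1,2)   (-1,2)   (-2,1)   (-2,1)
   S    (1,1)    (1,1)   (-2,3)    (1,4)

E: (-1,2) (-1,2) (-2,1) (-2,1) | S: (1,1) (1,1) (-2,3) (1,4)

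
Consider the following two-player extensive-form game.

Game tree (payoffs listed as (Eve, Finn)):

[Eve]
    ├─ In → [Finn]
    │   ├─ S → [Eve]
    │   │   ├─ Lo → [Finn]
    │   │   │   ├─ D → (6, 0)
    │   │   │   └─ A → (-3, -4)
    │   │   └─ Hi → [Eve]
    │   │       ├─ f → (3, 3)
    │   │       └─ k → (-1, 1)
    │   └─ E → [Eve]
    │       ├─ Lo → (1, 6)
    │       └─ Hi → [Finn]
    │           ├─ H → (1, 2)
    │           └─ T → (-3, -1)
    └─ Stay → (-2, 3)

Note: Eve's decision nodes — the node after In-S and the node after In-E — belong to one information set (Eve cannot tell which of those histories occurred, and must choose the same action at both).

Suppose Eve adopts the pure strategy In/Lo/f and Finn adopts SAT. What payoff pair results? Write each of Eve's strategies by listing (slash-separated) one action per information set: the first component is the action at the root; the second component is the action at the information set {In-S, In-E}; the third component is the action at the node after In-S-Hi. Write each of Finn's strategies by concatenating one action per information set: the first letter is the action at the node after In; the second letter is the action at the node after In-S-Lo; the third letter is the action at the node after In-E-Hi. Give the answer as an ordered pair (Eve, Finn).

Trace the play path from the root:
  Eve plays In
  Finn plays S at [In]
  Eve plays Lo at [In-S]
  Finn plays A at [In-S-Lo]
→ terminal payoff (-3, -4).
(Eve's choice at the node after In-S-Hi is never reached on this path, so it doesn't affect the outcome.)

(-3, -4)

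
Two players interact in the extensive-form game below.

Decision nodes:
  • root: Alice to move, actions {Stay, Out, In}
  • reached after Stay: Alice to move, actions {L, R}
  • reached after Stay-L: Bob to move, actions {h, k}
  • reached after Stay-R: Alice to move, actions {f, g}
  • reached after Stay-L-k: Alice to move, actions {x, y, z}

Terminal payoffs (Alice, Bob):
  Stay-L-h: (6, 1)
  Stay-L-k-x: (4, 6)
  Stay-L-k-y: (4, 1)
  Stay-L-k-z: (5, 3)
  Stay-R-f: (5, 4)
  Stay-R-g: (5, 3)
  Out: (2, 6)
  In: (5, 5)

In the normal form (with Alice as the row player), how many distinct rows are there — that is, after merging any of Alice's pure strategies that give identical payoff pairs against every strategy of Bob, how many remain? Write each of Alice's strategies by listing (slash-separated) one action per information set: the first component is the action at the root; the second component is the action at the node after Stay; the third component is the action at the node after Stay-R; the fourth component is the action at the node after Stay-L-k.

7

Alice has 36 pure strategies: Stay/L/f/x, Stay/L/f/y, Stay/L/f/z, Stay/L/g/x, Stay/L/g/y, Stay/L/g/z, Stay/R/f/x, Stay/R/f/y, Stay/R/f/z, Stay/R/g/x, Stay/R/g/y, Stay/R/g/z, Out/L/f/x, Out/L/f/y, Out/L/f/z, Out/L/g/x, Out/L/g/y, Out/L/g/z, Out/R/f/x, Out/R/f/y, Out/R/f/z, Out/R/g/x, Out/R/g/y, Out/R/g/z, In/L/f/x, In/L/f/y, In/L/f/z, In/L/g/x, In/L/g/y, In/L/g/z, In/R/f/x, In/R/f/y, In/R/f/z, In/R/g/x, In/R/g/y, In/R/g/z. Columns: h, k.
{Stay/L/f/x, Stay/L/g/x} → row (6,1) (4,6)
{Stay/L/f/y, Stay/L/g/y} → row (6,1) (4,1)
{Stay/L/f/z, Stay/L/g/z} → row (6,1) (5,3)
{Stay/R/f/x, Stay/R/f/y, Stay/R/f/z} → row (5,4) (5,4)
{Stay/R/g/x, Stay/R/g/y, Stay/R/g/z} → row (5,3) (5,3)
{Out/L/f/x, Out/L/f/y, Out/L/f/z, Out/L/g/x, Out/L/g/y, Out/L/g/z, Out/R/f/x, Out/R/f/y, Out/R/f/z, Out/R/g/x, Out/R/g/y, Out/R/g/z} → row (2,6) (2,6)
{In/L/f/x, In/L/f/y, In/L/f/z, In/L/g/x, In/L/g/y, In/L/g/z, In/R/f/x, In/R/f/y, In/R/f/z, In/R/g/x, In/R/g/y, In/R/g/z} → row (5,5) (5,5)
That's 7 distinct rows out of 36 strategies.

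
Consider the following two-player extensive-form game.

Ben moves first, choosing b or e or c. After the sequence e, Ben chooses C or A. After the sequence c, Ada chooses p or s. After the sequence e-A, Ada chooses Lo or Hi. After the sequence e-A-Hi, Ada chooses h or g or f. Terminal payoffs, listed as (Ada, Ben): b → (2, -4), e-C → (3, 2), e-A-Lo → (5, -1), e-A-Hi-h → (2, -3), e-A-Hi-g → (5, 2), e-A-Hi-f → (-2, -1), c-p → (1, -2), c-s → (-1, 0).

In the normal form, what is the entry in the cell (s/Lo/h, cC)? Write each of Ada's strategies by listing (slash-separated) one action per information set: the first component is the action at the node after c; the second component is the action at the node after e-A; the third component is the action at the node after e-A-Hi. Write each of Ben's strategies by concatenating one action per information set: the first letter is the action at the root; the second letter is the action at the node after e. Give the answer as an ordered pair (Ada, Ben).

(-1, 0)

Trace the play path from the root:
  Ben plays c
  Ada plays s at [c]
→ terminal payoff (-1, 0).
(Ada's choice at the node after e-A is never reached on this path, so it doesn't affect the outcome.)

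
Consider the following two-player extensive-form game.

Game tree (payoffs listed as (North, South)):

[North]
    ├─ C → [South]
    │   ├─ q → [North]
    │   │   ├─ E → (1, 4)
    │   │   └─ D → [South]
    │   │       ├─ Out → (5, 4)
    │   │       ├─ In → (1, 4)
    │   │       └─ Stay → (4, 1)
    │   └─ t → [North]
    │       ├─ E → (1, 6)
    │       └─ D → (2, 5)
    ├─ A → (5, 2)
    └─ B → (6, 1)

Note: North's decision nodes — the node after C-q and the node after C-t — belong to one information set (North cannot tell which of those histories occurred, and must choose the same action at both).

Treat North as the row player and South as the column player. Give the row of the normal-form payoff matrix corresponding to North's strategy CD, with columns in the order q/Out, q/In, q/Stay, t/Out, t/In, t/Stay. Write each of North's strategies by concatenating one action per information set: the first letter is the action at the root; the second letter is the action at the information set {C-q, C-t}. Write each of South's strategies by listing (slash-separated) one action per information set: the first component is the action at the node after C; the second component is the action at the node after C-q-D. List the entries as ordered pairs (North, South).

vs q/Out: North plays C → South plays q at [C] → North plays D at [C-q] → South plays Out at [C-q-D] → (5, 4)
vs q/In: North plays C → South plays q at [C] → North plays D at [C-q] → South plays In at [C-q-D] → (1, 4)
vs q/Stay: North plays C → South plays q at [C] → North plays D at [C-q] → South plays Stay at [C-q-D] → (4, 1)
vs t/Out: North plays C → South plays t at [C] → North plays D at [C-t] → (2, 5)
vs t/In: North plays C → South plays t at [C] → North plays D at [C-t] → (2, 5)
vs t/Stay: North plays C → South plays t at [C] → North plays D at [C-t] → (2, 5)

(5,4) (1,4) (4,1) (2,5) (2,5) (2,5)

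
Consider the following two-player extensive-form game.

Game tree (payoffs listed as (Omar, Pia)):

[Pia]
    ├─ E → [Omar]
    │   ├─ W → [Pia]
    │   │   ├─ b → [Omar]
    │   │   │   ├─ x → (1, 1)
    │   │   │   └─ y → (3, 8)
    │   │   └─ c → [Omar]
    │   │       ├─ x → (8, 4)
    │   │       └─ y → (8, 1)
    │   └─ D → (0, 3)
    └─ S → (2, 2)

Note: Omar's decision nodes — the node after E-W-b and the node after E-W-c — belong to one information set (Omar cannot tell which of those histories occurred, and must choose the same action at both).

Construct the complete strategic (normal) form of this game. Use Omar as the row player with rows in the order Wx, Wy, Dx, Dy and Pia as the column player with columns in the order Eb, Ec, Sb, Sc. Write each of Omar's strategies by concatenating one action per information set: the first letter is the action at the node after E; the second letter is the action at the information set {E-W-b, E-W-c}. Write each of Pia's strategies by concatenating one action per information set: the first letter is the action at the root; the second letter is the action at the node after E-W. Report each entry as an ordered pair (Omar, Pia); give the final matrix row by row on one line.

           Eb       Ec       Sb       Sc
  Wx    (1,1)    (8,4)    (2,2)    (2,2)
  Wy    (3,8)    (8,1)    (2,2)    (2,2)
  Dx    (0,3)    (0,3)    (2,2)    (2,2)
  Dy    (0,3)    (0,3)    (2,2)    (2,2)

Wx: (1,1) (8,4) (2,2) (2,2) | Wy: (3,8) (8,1) (2,2) (2,2) | Dx: (0,3) (0,3) (2,2) (2,2) | Dy: (0,3) (0,3) (2,2) (2,2)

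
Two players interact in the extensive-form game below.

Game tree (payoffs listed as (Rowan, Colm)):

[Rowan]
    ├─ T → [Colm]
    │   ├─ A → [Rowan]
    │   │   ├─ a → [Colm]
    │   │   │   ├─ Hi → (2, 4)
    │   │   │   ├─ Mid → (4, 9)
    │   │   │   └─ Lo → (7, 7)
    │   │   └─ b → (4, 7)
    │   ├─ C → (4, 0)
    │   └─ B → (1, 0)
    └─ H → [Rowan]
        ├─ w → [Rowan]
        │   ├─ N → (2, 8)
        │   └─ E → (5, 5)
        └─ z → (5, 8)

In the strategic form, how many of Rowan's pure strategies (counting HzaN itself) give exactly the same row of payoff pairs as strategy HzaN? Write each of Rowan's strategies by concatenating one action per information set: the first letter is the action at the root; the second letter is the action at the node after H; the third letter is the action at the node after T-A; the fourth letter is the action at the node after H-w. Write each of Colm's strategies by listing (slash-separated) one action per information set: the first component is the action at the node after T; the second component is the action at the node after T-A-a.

4

Row for HzaN (columns A/Hi, A/Mid, A/Lo, C/Hi, C/Mid, C/Lo, B/Hi, B/Mid, B/Lo): (5,8) (5,8) (5,8) (5,8) (5,8) (5,8) (5,8) (5,8) (5,8).
Under HzaN, Rowan's choice at the node after T-A and at the node after H-w can never be reached regardless of what Colm does, so varying those choices leaves every outcome unchanged.
Holding the reachable choices fixed and varying the unreachable ones freely already gives 2 × 2 = 4 equivalent strategies.
No other strategy reproduces this row, so those 4 are the full class: HzaN, HzaE, HzbN, HzbE.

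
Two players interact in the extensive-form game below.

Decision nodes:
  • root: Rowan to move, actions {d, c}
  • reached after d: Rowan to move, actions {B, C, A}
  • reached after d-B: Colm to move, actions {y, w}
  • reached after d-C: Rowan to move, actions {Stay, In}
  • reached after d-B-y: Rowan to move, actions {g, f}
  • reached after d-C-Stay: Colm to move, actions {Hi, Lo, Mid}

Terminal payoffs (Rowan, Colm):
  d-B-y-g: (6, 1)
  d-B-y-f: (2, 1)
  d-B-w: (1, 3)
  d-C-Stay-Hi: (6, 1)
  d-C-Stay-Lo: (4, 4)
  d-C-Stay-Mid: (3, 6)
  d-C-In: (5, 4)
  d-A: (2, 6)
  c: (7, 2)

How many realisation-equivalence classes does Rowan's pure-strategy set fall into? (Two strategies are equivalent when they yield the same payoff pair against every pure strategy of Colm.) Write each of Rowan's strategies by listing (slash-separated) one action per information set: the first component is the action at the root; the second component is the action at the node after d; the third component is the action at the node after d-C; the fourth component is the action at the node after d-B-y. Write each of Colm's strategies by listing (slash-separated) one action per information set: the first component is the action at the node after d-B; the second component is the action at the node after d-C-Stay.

6

Rowan has 24 pure strategies: d/B/Stay/g, d/B/Stay/f, d/B/In/g, d/B/In/f, d/C/Stay/g, d/C/Stay/f, d/C/In/g, d/C/In/f, d/A/Stay/g, d/A/Stay/f, d/A/In/g, d/A/In/f, c/B/Stay/g, c/B/Stay/f, c/B/In/g, c/B/In/f, c/C/Stay/g, c/C/Stay/f, c/C/In/g, c/C/In/f, c/A/Stay/g, c/A/Stay/f, c/A/In/g, c/A/In/f. Columns: y/Hi, y/Lo, y/Mid, w/Hi, w/Lo, w/Mid.
{d/B/Stay/g, d/B/In/g} → row (6,1) (6,1) (6,1) (1,3) (1,3) (1,3)
{d/B/Stay/f, d/B/In/f} → row (2,1) (2,1) (2,1) (1,3) (1,3) (1,3)
{d/C/Stay/g, d/C/Stay/f} → row (6,1) (4,4) (3,6) (6,1) (4,4) (3,6)
{d/C/In/g, d/C/In/f} → row (5,4) (5,4) (5,4) (5,4) (5,4) (5,4)
{d/A/Stay/g, d/A/Stay/f, d/A/In/g, d/A/In/f} → row (2,6) (2,6) (2,6) (2,6) (2,6) (2,6)
{c/B/Stay/g, c/B/Stay/f, c/B/In/g, c/B/In/f, c/C/Stay/g, c/C/Stay/f, c/C/In/g, c/C/In/f, c/A/Stay/g, c/A/Stay/f, c/A/In/g, c/A/In/f} → row (7,2) (7,2) (7,2) (7,2) (7,2) (7,2)
That's 6 distinct rows out of 24 strategies.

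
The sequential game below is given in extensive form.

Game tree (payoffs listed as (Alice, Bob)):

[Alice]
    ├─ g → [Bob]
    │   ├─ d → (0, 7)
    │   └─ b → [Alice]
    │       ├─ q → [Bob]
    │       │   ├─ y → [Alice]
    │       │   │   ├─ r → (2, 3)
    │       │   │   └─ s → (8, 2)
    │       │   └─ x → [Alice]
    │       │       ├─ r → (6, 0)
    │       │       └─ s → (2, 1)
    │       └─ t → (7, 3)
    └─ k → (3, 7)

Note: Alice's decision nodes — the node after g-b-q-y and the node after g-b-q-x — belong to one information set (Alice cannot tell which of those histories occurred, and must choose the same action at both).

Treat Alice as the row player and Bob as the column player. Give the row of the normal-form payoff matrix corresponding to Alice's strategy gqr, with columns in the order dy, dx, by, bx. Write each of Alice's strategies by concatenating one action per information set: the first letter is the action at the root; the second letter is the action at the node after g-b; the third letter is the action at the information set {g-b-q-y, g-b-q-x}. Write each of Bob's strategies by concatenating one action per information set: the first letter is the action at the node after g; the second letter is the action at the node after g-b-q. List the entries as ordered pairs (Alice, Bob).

vs dy: Alice plays g → Bob plays d at [g] → (0, 7)
vs dx: Alice plays g → Bob plays d at [g] → (0, 7)
vs by: Alice plays g → Bob plays b at [g] → Alice plays q at [g-b] → Bob plays y at [g-b-q] → Alice plays r at [g-b-q-y] → (2, 3)
vs bx: Alice plays g → Bob plays b at [g] → Alice plays q at [g-b] → Bob plays x at [g-b-q] → Alice plays r at [g-b-q-x] → (6, 0)

(0,7) (0,7) (2,3) (6,0)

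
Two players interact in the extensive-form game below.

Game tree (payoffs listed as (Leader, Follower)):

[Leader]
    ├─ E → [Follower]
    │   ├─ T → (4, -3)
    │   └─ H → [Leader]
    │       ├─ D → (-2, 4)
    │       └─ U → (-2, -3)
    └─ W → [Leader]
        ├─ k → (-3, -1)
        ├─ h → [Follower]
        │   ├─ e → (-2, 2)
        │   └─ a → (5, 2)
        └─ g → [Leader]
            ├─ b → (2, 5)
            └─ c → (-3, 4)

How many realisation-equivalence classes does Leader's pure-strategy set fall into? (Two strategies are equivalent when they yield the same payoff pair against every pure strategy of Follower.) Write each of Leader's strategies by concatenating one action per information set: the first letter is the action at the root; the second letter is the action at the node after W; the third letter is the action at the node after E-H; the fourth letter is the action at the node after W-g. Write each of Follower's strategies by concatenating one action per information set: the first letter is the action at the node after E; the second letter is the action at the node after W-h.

Leader has 24 pure strategies: EkDb, EkDc, EkUb, EkUc, EhDb, EhDc, EhUb, EhUc, EgDb, EgDc, EgUb, EgUc, WkDb, WkDc, WkUb, WkUc, WhDb, WhDc, WhUb, WhUc, WgDb, WgDc, WgUb, WgUc. Columns: Te, Ta, He, Ha.
{EkDb, EkDc, EhDb, EhDc, EgDb, EgDc} → row (4,-3) (4,-3) (-2,4) (-2,4)
{EkUb, EkUc, EhUb, EhUc, EgUb, EgUc} → row (4,-3) (4,-3) (-2,-3) (-2,-3)
{WkDb, WkDc, WkUb, WkUc} → row (-3,-1) (-3,-1) (-3,-1) (-3,-1)
{WhDb, WhDc, WhUb, WhUc} → row (-2,2) (5,2) (-2,2) (5,2)
{WgDb, WgUb} → row (2,5) (2,5) (2,5) (2,5)
{WgDc, WgUc} → row (-3,4) (-3,4) (-3,4) (-3,4)
That's 6 distinct rows out of 24 strategies.

6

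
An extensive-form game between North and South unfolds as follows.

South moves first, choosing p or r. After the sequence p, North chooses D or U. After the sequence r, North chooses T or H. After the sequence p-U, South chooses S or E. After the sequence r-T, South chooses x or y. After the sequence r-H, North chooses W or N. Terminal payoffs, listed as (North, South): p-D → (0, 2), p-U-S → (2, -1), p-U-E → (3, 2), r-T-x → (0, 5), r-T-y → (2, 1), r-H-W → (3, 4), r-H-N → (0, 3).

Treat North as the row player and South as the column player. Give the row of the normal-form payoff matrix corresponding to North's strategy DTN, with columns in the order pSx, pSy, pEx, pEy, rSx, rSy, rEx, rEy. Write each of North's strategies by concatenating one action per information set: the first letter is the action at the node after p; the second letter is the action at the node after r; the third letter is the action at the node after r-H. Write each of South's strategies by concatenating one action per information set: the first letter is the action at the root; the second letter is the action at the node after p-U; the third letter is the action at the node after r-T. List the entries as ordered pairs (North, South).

vs pSx: South plays p → North plays D at [p] → (0, 2)
vs pSy: South plays p → North plays D at [p] → (0, 2)
vs pEx: South plays p → North plays D at [p] → (0, 2)
vs pEy: South plays p → North plays D at [p] → (0, 2)
vs rSx: South plays r → North plays T at [r] → South plays x at [r-T] → (0, 5)
vs rSy: South plays r → North plays T at [r] → South plays y at [r-T] → (2, 1)
vs rEx: South plays r → North plays T at [r] → South plays x at [r-T] → (0, 5)
vs rEy: South plays r → North plays T at [r] → South plays y at [r-T] → (2, 1)

(0,2) (0,2) (0,2) (0,2) (0,5) (2,1) (0,5) (2,1)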